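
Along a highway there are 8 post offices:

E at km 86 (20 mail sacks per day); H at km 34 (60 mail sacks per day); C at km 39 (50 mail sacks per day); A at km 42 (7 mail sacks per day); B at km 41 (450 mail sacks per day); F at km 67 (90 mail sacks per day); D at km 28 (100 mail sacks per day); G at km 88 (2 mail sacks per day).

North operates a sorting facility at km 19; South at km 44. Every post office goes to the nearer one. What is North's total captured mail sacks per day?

The indifferent point is the midpoint (19+44)/2 = 31.5; post offices left of it (closer to North at 19) go to North, those right go to South.
  D at 28 (w=100) → North
  H at 34 (w=60) → South
  C at 39 (w=50) → South
  B at 41 (w=450) → South
  A at 42 (w=7) → South
  F at 67 (w=90) → South
  E at 86 (w=20) → South
  G at 88 (w=2) → South
North captures 100; South captures 679.

100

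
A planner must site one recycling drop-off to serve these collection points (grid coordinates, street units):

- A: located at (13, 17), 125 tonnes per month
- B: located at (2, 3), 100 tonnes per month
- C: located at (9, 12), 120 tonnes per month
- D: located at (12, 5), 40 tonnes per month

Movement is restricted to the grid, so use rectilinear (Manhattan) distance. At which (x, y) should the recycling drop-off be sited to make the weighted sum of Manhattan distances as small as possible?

(9, 12)

Manhattan distance separates: Σwᵢ(|x−xᵢ|+|y−yᵢ|) = Σwᵢ|x−xᵢ| + Σwᵢ|y−yᵢ|, so x and y are optimised independently as 1-D weighted medians.
Total weight W = 385; half = 192.5.
x-coordinate, sorted with cumulative weight:
  x=2 (B, w=100) cum 100
  x=9 (C, w=120) cum 220  ← median
  x=12 (D, w=40) cum 260
  x=13 (A, w=125) cum 385
⇒ x* = 9
y-coordinate, sorted with cumulative weight:
  y=3 (B, w=100) cum 100
  y=5 (D, w=40) cum 140
  y=12 (C, w=120) cum 260  ← median
  y=17 (A, w=125) cum 385
⇒ y* = 12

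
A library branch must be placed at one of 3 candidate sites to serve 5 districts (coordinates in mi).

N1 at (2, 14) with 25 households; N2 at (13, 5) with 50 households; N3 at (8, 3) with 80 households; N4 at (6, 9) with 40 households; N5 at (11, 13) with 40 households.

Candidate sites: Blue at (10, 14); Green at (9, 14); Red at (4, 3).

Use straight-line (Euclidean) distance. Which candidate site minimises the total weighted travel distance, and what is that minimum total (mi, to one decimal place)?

Total weighted distance at each candidate:
  Blue (10, 14): total = 1881.5
  Green (9, 14): total = 1873.8
  Red (4, 3): total = 1801.7
Minimum is at Red with total 1801.7 mi.

Red, total 1801.7 mi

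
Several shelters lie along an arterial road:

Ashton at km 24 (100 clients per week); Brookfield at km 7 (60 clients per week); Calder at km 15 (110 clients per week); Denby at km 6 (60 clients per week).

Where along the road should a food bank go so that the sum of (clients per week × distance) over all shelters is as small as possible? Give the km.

x = 15

For a sum of weighted absolute distances on a line, the optimum is the weighted median (not the mean). Total weight W = 330; half-weight = 165.
Sort by position and accumulate weight:
  km 6 (Denby, w=60) → cum 60
  km 7 (Brookfield, w=60) → cum 120
  km 15 (Calder, w=110) → cum 230  ≥ 165 → median here
  km 24 (Ashton, w=100) → cum 330
Optimal location: km 15.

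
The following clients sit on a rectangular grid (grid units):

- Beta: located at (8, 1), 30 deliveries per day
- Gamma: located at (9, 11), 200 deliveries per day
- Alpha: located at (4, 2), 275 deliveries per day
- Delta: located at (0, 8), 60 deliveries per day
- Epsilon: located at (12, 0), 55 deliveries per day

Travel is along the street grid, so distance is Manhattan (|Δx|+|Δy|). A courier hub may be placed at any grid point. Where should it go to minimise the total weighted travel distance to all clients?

(4, 2)

Manhattan distance separates: Σwᵢ(|x−xᵢ|+|y−yᵢ|) = Σwᵢ|x−xᵢ| + Σwᵢ|y−yᵢ|, so x and y are optimised independently as 1-D weighted medians.
Total weight W = 620; half = 310.
x-coordinate, sorted with cumulative weight:
  x=0 (Delta, w=60) cum 60
  x=4 (Alpha, w=275) cum 335  ← median
  x=8 (Beta, w=30) cum 365
  x=9 (Gamma, w=200) cum 565
  x=12 (Epsilon, w=55) cum 620
⇒ x* = 4
y-coordinate, sorted with cumulative weight:
  y=0 (Epsilon, w=55) cum 55
  y=1 (Beta, w=30) cum 85
  y=2 (Alpha, w=275) cum 360  ← median
  y=8 (Delta, w=60) cum 420
  y=11 (Gamma, w=200) cum 620
⇒ y* = 2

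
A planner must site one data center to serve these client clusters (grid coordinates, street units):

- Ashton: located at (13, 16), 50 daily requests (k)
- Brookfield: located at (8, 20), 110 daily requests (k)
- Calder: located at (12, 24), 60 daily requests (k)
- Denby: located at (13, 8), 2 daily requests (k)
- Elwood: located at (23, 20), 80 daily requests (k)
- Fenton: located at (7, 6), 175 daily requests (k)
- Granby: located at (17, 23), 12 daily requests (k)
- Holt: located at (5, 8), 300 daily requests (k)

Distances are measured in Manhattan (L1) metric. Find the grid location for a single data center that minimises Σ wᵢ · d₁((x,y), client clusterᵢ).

(7, 8)

Manhattan distance separates: Σwᵢ(|x−xᵢ|+|y−yᵢ|) = Σwᵢ|x−xᵢ| + Σwᵢ|y−yᵢ|, so x and y are optimised independently as 1-D weighted medians.
Total weight W = 789; half = 394.5.
x-coordinate, sorted with cumulative weight:
  x=5 (Holt, w=300) cum 300
  x=7 (Fenton, w=175) cum 475  ← median
  x=8 (Brookfield, w=110) cum 585
  x=12 (Calder, w=60) cum 645
  x=13 (Ashton, w=50) cum 695
  x=13 (Denby, w=2) cum 697
  x=17 (Granby, w=12) cum 709
  x=23 (Elwood, w=80) cum 789
⇒ x* = 7
y-coordinate, sorted with cumulative weight:
  y=6 (Fenton, w=175) cum 175
  y=8 (Denby, w=2) cum 177
  y=8 (Holt, w=300) cum 477  ← median
  y=16 (Ashton, w=50) cum 527
  y=20 (Brookfield, w=110) cum 637
  y=20 (Elwood, w=80) cum 717
  y=23 (Granby, w=12) cum 729
  y=24 (Calder, w=60) cum 789
⇒ y* = 8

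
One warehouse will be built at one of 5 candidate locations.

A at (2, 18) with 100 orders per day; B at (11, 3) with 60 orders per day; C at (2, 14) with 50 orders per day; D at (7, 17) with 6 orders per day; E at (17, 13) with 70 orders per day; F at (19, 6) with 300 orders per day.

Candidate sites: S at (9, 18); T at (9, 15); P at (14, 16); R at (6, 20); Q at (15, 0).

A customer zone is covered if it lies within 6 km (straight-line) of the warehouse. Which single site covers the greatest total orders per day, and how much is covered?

Coverage radius r = 6 km; a point is covered iff (Δx)²+(Δy)² ≤ 6² = 36.
  S (9, 18): covers {D} → 6
  T (9, 15): covers {D} → 6
  P (14, 16): covers {E} → 70
  R (6, 20): covers {A, D} → 106
  Q (15, 0): covers {B} → 60
Maximum coverage at R: 106 orders per day.

R, covering 106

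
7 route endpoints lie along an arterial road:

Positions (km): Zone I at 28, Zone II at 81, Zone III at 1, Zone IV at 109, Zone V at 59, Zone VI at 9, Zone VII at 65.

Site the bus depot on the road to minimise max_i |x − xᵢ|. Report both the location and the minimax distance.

The 1-center on a line is the midpoint of the two extreme points: leftmost at 1, rightmost at 109.
Optimal location = (1 + 109)/2 = 55; maximum distance = (109 − 1)/2 = 54.

location 55, max distance 54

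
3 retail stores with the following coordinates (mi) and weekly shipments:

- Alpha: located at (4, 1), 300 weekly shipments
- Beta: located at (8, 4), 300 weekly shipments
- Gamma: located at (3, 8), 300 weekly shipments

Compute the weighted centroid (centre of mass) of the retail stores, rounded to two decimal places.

The minimiser of Σwᵢ‖p−pᵢ‖² is the weighted centroid p* = (Σwᵢpᵢ)/(Σwᵢ).
Σwᵢ = 900.
Σwᵢxᵢ = 300·4 + 300·8 + 300·3 = 4500.
Σwᵢyᵢ = 300·1 + 300·4 + 300·8 = 3900.
x* = 4500/900 = 5.00, y* = 3900/900 = 4.33.

(5.00, 4.33)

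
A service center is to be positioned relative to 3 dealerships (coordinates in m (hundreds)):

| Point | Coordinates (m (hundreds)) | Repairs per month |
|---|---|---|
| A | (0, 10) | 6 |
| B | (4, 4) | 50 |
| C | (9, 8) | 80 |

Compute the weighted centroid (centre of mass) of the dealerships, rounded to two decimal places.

(6.76, 6.62)

The minimiser of Σwᵢ‖p−pᵢ‖² is the weighted centroid p* = (Σwᵢpᵢ)/(Σwᵢ).
Σwᵢ = 136.
Σwᵢxᵢ = 6·0 + 50·4 + 80·9 = 920.
Σwᵢyᵢ = 6·10 + 50·4 + 80·8 = 900.
x* = 920/136 = 6.76, y* = 900/136 = 6.62.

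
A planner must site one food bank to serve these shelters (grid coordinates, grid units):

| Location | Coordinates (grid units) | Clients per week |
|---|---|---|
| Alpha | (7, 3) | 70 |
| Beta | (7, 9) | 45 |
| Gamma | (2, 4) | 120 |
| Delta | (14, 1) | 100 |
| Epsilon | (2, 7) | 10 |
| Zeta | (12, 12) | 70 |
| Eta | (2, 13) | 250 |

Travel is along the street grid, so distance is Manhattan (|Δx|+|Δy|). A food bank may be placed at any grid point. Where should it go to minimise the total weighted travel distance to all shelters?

(2, 9)

Manhattan distance separates: Σwᵢ(|x−xᵢ|+|y−yᵢ|) = Σwᵢ|x−xᵢ| + Σwᵢ|y−yᵢ|, so x and y are optimised independently as 1-D weighted medians.
Total weight W = 665; half = 332.5.
x-coordinate, sorted with cumulative weight:
  x=2 (Gamma, w=120) cum 120
  x=2 (Epsilon, w=10) cum 130
  x=2 (Eta, w=250) cum 380  ← median
  x=7 (Alpha, w=70) cum 450
  x=7 (Beta, w=45) cum 495
  x=12 (Zeta, w=70) cum 565
  x=14 (Delta, w=100) cum 665
⇒ x* = 2
y-coordinate, sorted with cumulative weight:
  y=1 (Delta, w=100) cum 100
  y=3 (Alpha, w=70) cum 170
  y=4 (Gamma, w=120) cum 290
  y=7 (Epsilon, w=10) cum 300
  y=9 (Beta, w=45) cum 345  ← median
  y=12 (Zeta, w=70) cum 415
  y=13 (Eta, w=250) cum 665
⇒ y* = 9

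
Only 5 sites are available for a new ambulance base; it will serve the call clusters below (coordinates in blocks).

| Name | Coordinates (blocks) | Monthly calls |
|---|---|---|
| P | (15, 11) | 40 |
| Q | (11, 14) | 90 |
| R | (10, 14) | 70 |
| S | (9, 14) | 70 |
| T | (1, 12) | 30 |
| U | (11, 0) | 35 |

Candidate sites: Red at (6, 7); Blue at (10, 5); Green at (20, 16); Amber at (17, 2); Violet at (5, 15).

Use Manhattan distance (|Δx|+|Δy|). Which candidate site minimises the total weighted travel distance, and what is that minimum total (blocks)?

Violet, total 2905 blocks

Total weighted distance at each candidate:
  Red (6, 7): total = 3790
  Blue (10, 5): total = 3360
  Green (20, 16): total = 4705
  Amber (17, 2): total = 5850
  Violet (5, 15): total = 2905
Minimum is at Violet with total 2905 blocks.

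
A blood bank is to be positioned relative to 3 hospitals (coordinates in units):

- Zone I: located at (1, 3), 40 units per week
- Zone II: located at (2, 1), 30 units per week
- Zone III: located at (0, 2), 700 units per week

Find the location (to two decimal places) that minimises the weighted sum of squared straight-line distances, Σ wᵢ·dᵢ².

The minimiser of Σwᵢ‖p−pᵢ‖² is the weighted centroid p* = (Σwᵢpᵢ)/(Σwᵢ).
Σwᵢ = 770.
Σwᵢxᵢ = 40·1 + 30·2 + 700·0 = 100.
Σwᵢyᵢ = 40·3 + 30·1 + 700·2 = 1550.
x* = 100/770 = 0.13, y* = 1550/770 = 2.01.

(0.13, 2.01)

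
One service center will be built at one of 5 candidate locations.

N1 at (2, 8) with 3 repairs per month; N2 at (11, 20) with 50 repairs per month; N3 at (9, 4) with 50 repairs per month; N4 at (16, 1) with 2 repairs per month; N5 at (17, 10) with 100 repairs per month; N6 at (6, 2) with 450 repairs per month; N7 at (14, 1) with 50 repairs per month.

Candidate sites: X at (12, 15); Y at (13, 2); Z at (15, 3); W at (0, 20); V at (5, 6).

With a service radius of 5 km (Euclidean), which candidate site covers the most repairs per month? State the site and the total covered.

V, covering 503

Coverage radius r = 5 km; a point is covered iff (Δx)²+(Δy)² ≤ 5² = 25.
  X (12, 15): covers {none} → 0
  Y (13, 2): covers {N3, N4, N7} → 102
  Z (15, 3): covers {N4, N7} → 52
  W (0, 20): covers {none} → 0
  V (5, 6): covers {N1, N3, N6} → 503
Maximum coverage at V: 503 repairs per month.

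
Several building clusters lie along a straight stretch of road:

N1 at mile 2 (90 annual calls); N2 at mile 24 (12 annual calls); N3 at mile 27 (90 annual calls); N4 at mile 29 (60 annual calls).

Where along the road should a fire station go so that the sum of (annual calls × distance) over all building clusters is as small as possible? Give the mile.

x = 27

For a sum of weighted absolute distances on a line, the optimum is the weighted median (not the mean). Total weight W = 252; half-weight = 126.
Sort by position and accumulate weight:
  mile 2 (N1, w=90) → cum 90
  mile 24 (N2, w=12) → cum 102
  mile 27 (N3, w=90) → cum 192  ≥ 126 → median here
  mile 29 (N4, w=60) → cum 252
Optimal location: mile 27.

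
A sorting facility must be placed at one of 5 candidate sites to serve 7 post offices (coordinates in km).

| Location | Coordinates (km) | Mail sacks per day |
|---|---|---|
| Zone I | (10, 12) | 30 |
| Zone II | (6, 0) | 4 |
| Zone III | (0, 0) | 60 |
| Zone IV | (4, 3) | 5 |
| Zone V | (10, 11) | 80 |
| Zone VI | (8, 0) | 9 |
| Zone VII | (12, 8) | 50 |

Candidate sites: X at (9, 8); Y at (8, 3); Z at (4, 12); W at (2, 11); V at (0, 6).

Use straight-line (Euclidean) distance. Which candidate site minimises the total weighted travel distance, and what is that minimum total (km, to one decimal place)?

Total weighted distance at each candidate:
  X (9, 8): total = 1391.3
  Y (8, 3): total = 1830.5
  Z (4, 12): total = 2080.3
  W (2, 11): total = 2275.5
  V (0, 6): total = 2361.5
Minimum is at X with total 1391.3 km.

X, total 1391.3 km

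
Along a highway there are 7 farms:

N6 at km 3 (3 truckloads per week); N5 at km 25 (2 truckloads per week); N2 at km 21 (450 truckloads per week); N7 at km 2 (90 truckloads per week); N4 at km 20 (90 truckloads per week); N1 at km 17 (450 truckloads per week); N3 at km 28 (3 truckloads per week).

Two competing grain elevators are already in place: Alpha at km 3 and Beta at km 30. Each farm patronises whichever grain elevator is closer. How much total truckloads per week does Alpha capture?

93

The indifferent point is the midpoint (3+30)/2 = 16.5; farms left of it (closer to Alpha at 3) go to Alpha, those right go to Beta.
  N7 at 2 (w=90) → Alpha
  N6 at 3 (w=3) → Alpha
  N1 at 17 (w=450) → Beta
  N4 at 20 (w=90) → Beta
  N2 at 21 (w=450) → Beta
  N5 at 25 (w=2) → Beta
  N3 at 28 (w=3) → Beta
Alpha captures 93; Beta captures 995.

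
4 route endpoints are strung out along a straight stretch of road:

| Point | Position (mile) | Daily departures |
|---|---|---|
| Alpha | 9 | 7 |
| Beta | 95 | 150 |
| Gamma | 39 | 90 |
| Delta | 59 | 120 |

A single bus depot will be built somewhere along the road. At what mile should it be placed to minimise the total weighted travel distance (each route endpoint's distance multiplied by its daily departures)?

x = 59

For a sum of weighted absolute distances on a line, the optimum is the weighted median (not the mean). Total weight W = 367; half-weight = 183.5.
Sort by position and accumulate weight:
  mile 9 (Alpha, w=7) → cum 7
  mile 39 (Gamma, w=90) → cum 97
  mile 59 (Delta, w=120) → cum 217  ≥ 183.5 → median here
  mile 95 (Beta, w=150) → cum 367
Optimal location: mile 59.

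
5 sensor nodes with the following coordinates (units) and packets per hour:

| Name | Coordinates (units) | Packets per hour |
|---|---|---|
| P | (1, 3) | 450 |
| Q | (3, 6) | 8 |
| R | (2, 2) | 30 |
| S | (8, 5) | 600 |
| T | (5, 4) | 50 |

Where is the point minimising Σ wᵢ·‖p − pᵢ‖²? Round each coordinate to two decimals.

The minimiser of Σwᵢ‖p−pᵢ‖² is the weighted centroid p* = (Σwᵢpᵢ)/(Σwᵢ).
Σwᵢ = 1138.
Σwᵢxᵢ = 450·1 + 8·3 + 30·2 + 600·8 + 50·5 = 5584.
Σwᵢyᵢ = 450·3 + 8·6 + 30·2 + 600·5 + 50·4 = 4658.
x* = 5584/1138 = 4.91, y* = 4658/1138 = 4.09.

(4.91, 4.09)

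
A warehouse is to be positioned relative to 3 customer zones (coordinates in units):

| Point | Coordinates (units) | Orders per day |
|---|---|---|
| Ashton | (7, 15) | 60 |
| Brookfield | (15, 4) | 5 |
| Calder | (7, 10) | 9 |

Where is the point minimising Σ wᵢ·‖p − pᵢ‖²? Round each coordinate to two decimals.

The minimiser of Σwᵢ‖p−pᵢ‖² is the weighted centroid p* = (Σwᵢpᵢ)/(Σwᵢ).
Σwᵢ = 74.
Σwᵢxᵢ = 60·7 + 5·15 + 9·7 = 558.
Σwᵢyᵢ = 60·15 + 5·4 + 9·10 = 1010.
x* = 558/74 = 7.54, y* = 1010/74 = 13.65.

(7.54, 13.65)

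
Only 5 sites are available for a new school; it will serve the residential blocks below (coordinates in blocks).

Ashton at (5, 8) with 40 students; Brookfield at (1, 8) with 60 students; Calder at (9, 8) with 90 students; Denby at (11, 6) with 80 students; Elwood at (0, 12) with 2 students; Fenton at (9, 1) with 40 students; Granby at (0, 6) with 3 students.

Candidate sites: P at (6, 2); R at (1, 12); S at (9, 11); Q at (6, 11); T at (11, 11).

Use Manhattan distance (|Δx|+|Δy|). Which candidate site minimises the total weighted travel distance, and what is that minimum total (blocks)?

S, total 2232 blocks

Total weighted distance at each candidate:
  P (6, 2): total = 2692
  R (1, 12): total = 3703
  S (9, 11): total = 2232
  Q (6, 11): total = 2547
  T (11, 11): total = 2542
Minimum is at S with total 2232 blocks.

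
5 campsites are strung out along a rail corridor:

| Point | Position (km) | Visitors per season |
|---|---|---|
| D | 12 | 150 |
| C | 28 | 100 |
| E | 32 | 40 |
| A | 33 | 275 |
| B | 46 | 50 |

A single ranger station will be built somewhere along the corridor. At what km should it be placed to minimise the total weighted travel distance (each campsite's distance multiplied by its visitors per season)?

x = 33

For a sum of weighted absolute distances on a line, the optimum is the weighted median (not the mean). Total weight W = 615; half-weight = 307.5.
Sort by position and accumulate weight:
  km 12 (D, w=150) → cum 150
  km 28 (C, w=100) → cum 250
  km 32 (E, w=40) → cum 290
  km 33 (A, w=275) → cum 565  ≥ 307.5 → median here
  km 46 (B, w=50) → cum 615
Optimal location: km 33.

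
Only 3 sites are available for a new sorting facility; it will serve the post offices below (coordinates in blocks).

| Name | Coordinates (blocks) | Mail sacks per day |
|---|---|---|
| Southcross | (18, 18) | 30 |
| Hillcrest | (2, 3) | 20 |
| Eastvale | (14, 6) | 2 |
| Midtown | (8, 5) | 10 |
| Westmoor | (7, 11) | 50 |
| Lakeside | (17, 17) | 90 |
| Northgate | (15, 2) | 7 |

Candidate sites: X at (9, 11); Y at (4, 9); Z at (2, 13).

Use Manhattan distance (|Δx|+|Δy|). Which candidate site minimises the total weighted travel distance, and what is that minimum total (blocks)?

X, total 2335 blocks

Total weighted distance at each candidate:
  X (9, 11): total = 2335
  Y (4, 9): total = 3222
  Z (2, 13): total = 3236
Minimum is at X with total 2335 blocks.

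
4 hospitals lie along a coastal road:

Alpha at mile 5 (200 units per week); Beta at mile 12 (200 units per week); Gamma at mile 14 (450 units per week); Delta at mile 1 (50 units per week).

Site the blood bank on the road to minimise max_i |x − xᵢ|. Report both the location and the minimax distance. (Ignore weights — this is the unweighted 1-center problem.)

location 7.5, max distance 6.5

The 1-center on a line is the midpoint of the two extreme points: leftmost at 1, rightmost at 14.
Optimal location = (1 + 14)/2 = 7.5; maximum distance = (14 − 1)/2 = 6.5.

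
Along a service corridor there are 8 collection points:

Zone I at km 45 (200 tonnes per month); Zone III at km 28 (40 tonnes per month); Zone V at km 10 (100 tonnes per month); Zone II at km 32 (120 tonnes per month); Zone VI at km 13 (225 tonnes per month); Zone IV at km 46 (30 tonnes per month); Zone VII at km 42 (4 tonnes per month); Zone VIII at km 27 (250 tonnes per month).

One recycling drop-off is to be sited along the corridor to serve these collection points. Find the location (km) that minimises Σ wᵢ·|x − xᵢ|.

For a sum of weighted absolute distances on a line, the optimum is the weighted median (not the mean). Total weight W = 969; half-weight = 484.5.
Sort by position and accumulate weight:
  km 10 (Zone V, w=100) → cum 100
  km 13 (Zone VI, w=225) → cum 325
  km 27 (Zone VIII, w=250) → cum 575  ≥ 484.5 → median here
  km 28 (Zone III, w=40) → cum 615
  km 32 (Zone II, w=120) → cum 735
  km 42 (Zone VII, w=4) → cum 739
  km 45 (Zone I, w=200) → cum 939
  km 46 (Zone IV, w=30) → cum 969
Optimal location: km 27.

x = 27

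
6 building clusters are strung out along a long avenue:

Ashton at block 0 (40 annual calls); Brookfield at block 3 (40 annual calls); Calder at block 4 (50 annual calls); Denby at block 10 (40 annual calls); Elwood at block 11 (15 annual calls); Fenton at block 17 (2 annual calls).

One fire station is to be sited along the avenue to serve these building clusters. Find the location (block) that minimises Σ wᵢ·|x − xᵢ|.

For a sum of weighted absolute distances on a line, the optimum is the weighted median (not the mean). Total weight W = 187; half-weight = 93.5.
Sort by position and accumulate weight:
  block 0 (Ashton, w=40) → cum 40
  block 3 (Brookfield, w=40) → cum 80
  block 4 (Calder, w=50) → cum 130  ≥ 93.5 → median here
  block 10 (Denby, w=40) → cum 170
  block 11 (Elwood, w=15) → cum 185
  block 17 (Fenton, w=2) → cum 187
Optimal location: block 4.

x = 4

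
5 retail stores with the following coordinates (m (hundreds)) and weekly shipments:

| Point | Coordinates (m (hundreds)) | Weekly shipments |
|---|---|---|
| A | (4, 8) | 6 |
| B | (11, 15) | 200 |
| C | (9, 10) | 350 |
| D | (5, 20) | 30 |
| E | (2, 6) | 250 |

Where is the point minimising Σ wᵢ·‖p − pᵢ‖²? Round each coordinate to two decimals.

The minimiser of Σwᵢ‖p−pᵢ‖² is the weighted centroid p* = (Σwᵢpᵢ)/(Σwᵢ).
Σwᵢ = 836.
Σwᵢxᵢ = 6·4 + 200·11 + 350·9 + 30·5 + 250·2 = 6024.
Σwᵢyᵢ = 6·8 + 200·15 + 350·10 + 30·20 + 250·6 = 8648.
x* = 6024/836 = 7.21, y* = 8648/836 = 10.34.

(7.21, 10.34)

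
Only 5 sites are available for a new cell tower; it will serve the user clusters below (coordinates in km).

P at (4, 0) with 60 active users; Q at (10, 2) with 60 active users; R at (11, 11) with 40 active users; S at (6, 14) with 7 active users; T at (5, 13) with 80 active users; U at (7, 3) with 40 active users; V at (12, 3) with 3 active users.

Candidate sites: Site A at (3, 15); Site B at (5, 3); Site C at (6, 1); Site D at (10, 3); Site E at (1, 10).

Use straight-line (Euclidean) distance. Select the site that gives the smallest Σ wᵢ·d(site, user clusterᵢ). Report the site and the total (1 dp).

Total weighted distance at each candidate:
  Site A (3, 15): total = 2945.0
  Site B (5, 3): total = 1874.0
  Site C (6, 1): total = 1991.5
  Site D (10, 3): total = 1887.3
  Site E (1, 10): total = 2603.6
Minimum is at Site B with total 1874.0 km.

Site B, total 1874.0 km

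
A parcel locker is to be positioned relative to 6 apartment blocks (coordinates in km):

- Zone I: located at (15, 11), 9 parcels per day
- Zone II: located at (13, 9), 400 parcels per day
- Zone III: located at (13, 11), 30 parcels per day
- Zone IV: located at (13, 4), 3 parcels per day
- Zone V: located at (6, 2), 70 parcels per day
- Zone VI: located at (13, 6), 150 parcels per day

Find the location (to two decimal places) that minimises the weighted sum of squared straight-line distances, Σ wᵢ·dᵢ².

(12.29, 7.68)

The minimiser of Σwᵢ‖p−pᵢ‖² is the weighted centroid p* = (Σwᵢpᵢ)/(Σwᵢ).
Σwᵢ = 662.
Σwᵢxᵢ = 9·15 + 400·13 + 30·13 + 3·13 + 70·6 + 150·13 = 8134.
Σwᵢyᵢ = 9·11 + 400·9 + 30·11 + 3·4 + 70·2 + 150·6 = 5081.
x* = 8134/662 = 12.29, y* = 5081/662 = 7.68.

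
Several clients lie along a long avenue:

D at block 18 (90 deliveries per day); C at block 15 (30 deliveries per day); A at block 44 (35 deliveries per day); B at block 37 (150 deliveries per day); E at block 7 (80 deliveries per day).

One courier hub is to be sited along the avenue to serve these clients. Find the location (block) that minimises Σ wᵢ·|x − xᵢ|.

x = 18

For a sum of weighted absolute distances on a line, the optimum is the weighted median (not the mean). Total weight W = 385; half-weight = 192.5.
Sort by position and accumulate weight:
  block 7 (E, w=80) → cum 80
  block 15 (C, w=30) → cum 110
  block 18 (D, w=90) → cum 200  ≥ 192.5 → median here
  block 37 (B, w=150) → cum 350
  block 44 (A, w=35) → cum 385
Optimal location: block 18.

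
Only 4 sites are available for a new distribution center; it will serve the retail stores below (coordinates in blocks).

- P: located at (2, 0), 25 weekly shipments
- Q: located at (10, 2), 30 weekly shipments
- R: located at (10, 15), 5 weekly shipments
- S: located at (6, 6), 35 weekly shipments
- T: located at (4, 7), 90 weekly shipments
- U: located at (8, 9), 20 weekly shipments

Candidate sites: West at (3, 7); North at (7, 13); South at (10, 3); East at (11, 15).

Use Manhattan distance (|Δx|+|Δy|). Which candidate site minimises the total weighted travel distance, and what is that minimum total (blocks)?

Total weighted distance at each candidate:
  West (3, 7): total = 1005
  North (7, 13): total = 2085
  South (10, 3): total = 1670
  East (11, 15): total = 3045
Minimum is at West with total 1005 blocks.

West, total 1005 blocks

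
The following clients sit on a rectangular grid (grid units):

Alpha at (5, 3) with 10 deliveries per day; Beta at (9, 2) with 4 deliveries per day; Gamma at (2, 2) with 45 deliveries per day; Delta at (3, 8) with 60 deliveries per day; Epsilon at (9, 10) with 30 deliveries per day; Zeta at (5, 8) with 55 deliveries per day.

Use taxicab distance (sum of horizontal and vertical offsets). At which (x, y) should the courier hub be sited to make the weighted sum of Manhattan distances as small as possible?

(3, 8)

Manhattan distance separates: Σwᵢ(|x−xᵢ|+|y−yᵢ|) = Σwᵢ|x−xᵢ| + Σwᵢ|y−yᵢ|, so x and y are optimised independently as 1-D weighted medians.
Total weight W = 204; half = 102.
x-coordinate, sorted with cumulative weight:
  x=2 (Gamma, w=45) cum 45
  x=3 (Delta, w=60) cum 105  ← median
  x=5 (Alpha, w=10) cum 115
  x=5 (Zeta, w=55) cum 170
  x=9 (Beta, w=4) cum 174
  x=9 (Epsilon, w=30) cum 204
⇒ x* = 3
y-coordinate, sorted with cumulative weight:
  y=2 (Beta, w=4) cum 4
  y=2 (Gamma, w=45) cum 49
  y=3 (Alpha, w=10) cum 59
  y=8 (Delta, w=60) cum 119  ← median
  y=8 (Zeta, w=55) cum 174
  y=10 (Epsilon, w=30) cum 204
⇒ y* = 8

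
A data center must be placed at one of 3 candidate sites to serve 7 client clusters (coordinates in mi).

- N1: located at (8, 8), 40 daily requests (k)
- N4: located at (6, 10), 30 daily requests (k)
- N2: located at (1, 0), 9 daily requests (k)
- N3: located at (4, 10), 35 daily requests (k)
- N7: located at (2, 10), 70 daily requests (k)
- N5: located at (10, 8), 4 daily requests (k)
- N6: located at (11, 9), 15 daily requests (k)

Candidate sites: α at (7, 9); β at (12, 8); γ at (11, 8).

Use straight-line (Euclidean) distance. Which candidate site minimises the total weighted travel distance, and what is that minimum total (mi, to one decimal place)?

Total weighted distance at each candidate:
  α (7, 9): total = 736.6
  β (12, 8): total = 1503.8
  γ (11, 8): total = 1316.0
Minimum is at α with total 736.6 mi.

α, total 736.6 mi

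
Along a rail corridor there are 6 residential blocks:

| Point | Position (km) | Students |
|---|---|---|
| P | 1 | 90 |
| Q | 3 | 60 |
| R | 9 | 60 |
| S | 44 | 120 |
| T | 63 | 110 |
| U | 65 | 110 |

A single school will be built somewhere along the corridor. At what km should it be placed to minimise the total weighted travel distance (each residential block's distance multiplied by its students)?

For a sum of weighted absolute distances on a line, the optimum is the weighted median (not the mean). Total weight W = 550; half-weight = 275.
Sort by position and accumulate weight:
  km 1 (P, w=90) → cum 90
  km 3 (Q, w=60) → cum 150
  km 9 (R, w=60) → cum 210
  km 44 (S, w=120) → cum 330  ≥ 275 → median here
  km 63 (T, w=110) → cum 440
  km 65 (U, w=110) → cum 550
Optimal location: km 44.

x = 44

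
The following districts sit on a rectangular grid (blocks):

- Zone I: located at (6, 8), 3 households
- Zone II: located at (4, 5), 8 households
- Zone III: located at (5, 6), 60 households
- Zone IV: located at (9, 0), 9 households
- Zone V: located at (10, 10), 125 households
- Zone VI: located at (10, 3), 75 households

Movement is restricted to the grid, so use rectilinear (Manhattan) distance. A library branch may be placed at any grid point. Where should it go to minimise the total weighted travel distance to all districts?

Manhattan distance separates: Σwᵢ(|x−xᵢ|+|y−yᵢ|) = Σwᵢ|x−xᵢ| + Σwᵢ|y−yᵢ|, so x and y are optimised independently as 1-D weighted medians.
Total weight W = 280; half = 140.
x-coordinate, sorted with cumulative weight:
  x=4 (Zone II, w=8) cum 8
  x=5 (Zone III, w=60) cum 68
  x=6 (Zone I, w=3) cum 71
  x=9 (Zone IV, w=9) cum 80
  x=10 (Zone V, w=125) cum 205  ← median
  x=10 (Zone VI, w=75) cum 280
⇒ x* = 10
y-coordinate, sorted with cumulative weight:
  y=0 (Zone IV, w=9) cum 9
  y=3 (Zone VI, w=75) cum 84
  y=5 (Zone II, w=8) cum 92
  y=6 (Zone III, w=60) cum 152  ← median
  y=8 (Zone I, w=3) cum 155
  y=10 (Zone V, w=125) cum 280
⇒ y* = 6

(10, 6)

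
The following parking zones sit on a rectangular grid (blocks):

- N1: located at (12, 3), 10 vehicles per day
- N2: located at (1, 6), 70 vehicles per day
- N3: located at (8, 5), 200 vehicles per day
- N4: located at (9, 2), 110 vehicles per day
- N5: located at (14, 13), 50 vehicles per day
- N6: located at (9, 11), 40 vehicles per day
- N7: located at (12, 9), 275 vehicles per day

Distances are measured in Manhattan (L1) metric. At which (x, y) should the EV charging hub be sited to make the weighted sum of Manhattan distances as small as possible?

(9, 6)

Manhattan distance separates: Σwᵢ(|x−xᵢ|+|y−yᵢ|) = Σwᵢ|x−xᵢ| + Σwᵢ|y−yᵢ|, so x and y are optimised independently as 1-D weighted medians.
Total weight W = 755; half = 377.5.
x-coordinate, sorted with cumulative weight:
  x=1 (N2, w=70) cum 70
  x=8 (N3, w=200) cum 270
  x=9 (N4, w=110) cum 380  ← median
  x=9 (N6, w=40) cum 420
  x=12 (N1, w=10) cum 430
  x=12 (N7, w=275) cum 705
  x=14 (N5, w=50) cum 755
⇒ x* = 9
y-coordinate, sorted with cumulative weight:
  y=2 (N4, w=110) cum 110
  y=3 (N1, w=10) cum 120
  y=5 (N3, w=200) cum 320
  y=6 (N2, w=70) cum 390  ← median
  y=9 (N7, w=275) cum 665
  y=11 (N6, w=40) cum 705
  y=13 (N5, w=50) cum 755
⇒ y* = 6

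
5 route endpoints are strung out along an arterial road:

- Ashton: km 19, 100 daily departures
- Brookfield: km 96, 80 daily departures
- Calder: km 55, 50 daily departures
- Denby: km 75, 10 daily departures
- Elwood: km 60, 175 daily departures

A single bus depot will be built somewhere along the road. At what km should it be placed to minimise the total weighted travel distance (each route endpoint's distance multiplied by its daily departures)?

For a sum of weighted absolute distances on a line, the optimum is the weighted median (not the mean). Total weight W = 415; half-weight = 207.5.
Sort by position and accumulate weight:
  km 19 (Ashton, w=100) → cum 100
  km 55 (Calder, w=50) → cum 150
  km 60 (Elwood, w=175) → cum 325  ≥ 207.5 → median here
  km 75 (Denby, w=10) → cum 335
  km 96 (Brookfield, w=80) → cum 415
Optimal location: km 60.

x = 60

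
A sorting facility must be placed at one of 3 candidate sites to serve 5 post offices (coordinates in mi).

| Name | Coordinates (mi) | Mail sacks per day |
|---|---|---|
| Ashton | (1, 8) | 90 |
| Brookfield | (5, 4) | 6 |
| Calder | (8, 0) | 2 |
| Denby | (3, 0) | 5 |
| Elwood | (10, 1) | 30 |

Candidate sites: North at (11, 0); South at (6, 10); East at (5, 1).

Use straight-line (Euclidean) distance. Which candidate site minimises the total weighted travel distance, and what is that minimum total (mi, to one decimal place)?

South, total 889.2 mi

Total weighted distance at each candidate:
  North (11, 0): total = 1284.3
  South (6, 10): total = 889.2
  East (5, 1): total = 911.1
Minimum is at South with total 889.2 mi.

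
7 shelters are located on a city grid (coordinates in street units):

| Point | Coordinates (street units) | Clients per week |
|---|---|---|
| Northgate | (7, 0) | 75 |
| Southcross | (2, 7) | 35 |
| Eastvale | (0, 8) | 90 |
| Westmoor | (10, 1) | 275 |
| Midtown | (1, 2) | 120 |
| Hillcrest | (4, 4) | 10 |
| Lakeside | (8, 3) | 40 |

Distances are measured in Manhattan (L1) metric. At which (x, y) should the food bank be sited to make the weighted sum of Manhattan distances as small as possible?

Manhattan distance separates: Σwᵢ(|x−xᵢ|+|y−yᵢ|) = Σwᵢ|x−xᵢ| + Σwᵢ|y−yᵢ|, so x and y are optimised independently as 1-D weighted medians.
Total weight W = 645; half = 322.5.
x-coordinate, sorted with cumulative weight:
  x=0 (Eastvale, w=90) cum 90
  x=1 (Midtown, w=120) cum 210
  x=2 (Southcross, w=35) cum 245
  x=4 (Hillcrest, w=10) cum 255
  x=7 (Northgate, w=75) cum 330  ← median
  x=8 (Lakeside, w=40) cum 370
  x=10 (Westmoor, w=275) cum 645
⇒ x* = 7
y-coordinate, sorted with cumulative weight:
  y=0 (Northgate, w=75) cum 75
  y=1 (Westmoor, w=275) cum 350  ← median
  y=2 (Midtown, w=120) cum 470
  y=3 (Lakeside, w=40) cum 510
  y=4 (Hillcrest, w=10) cum 520
  y=7 (Southcross, w=35) cum 555
  y=8 (Eastvale, w=90) cum 645
⇒ y* = 1

(7, 1)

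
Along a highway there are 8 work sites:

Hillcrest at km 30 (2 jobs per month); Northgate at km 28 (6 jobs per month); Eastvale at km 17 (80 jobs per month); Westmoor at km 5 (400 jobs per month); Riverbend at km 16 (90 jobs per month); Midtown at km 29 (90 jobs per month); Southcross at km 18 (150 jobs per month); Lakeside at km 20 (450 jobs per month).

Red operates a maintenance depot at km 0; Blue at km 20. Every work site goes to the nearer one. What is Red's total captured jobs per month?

The indifferent point is the midpoint (0+20)/2 = 10; work sites left of it (closer to Red at 0) go to Red, those right go to Blue.
  Westmoor at 5 (w=400) → Red
  Riverbend at 16 (w=90) → Blue
  Eastvale at 17 (w=80) → Blue
  Southcross at 18 (w=150) → Blue
  Lakeside at 20 (w=450) → Blue
  Northgate at 28 (w=6) → Blue
  Midtown at 29 (w=90) → Blue
  Hillcrest at 30 (w=2) → Blue
Red captures 400; Blue captures 868.

400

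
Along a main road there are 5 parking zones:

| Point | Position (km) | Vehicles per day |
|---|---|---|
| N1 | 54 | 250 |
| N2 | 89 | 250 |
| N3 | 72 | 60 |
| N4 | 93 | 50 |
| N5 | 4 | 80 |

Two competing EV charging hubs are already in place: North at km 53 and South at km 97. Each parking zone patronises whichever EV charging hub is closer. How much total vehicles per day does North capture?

390

The indifferent point is the midpoint (53+97)/2 = 75; parking zones left of it (closer to North at 53) go to North, those right go to South.
  N5 at 4 (w=80) → North
  N1 at 54 (w=250) → North
  N3 at 72 (w=60) → North
  N2 at 89 (w=250) → South
  N4 at 93 (w=50) → South
North captures 390; South captures 300.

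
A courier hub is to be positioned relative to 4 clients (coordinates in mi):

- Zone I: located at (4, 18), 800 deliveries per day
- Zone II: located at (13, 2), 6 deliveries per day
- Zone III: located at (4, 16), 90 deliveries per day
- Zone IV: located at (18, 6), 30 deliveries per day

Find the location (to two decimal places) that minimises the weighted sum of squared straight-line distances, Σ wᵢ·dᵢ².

The minimiser of Σwᵢ‖p−pᵢ‖² is the weighted centroid p* = (Σwᵢpᵢ)/(Σwᵢ).
Σwᵢ = 926.
Σwᵢxᵢ = 800·4 + 6·13 + 90·4 + 30·18 = 4178.
Σwᵢyᵢ = 800·18 + 6·2 + 90·16 + 30·6 = 16032.
x* = 4178/926 = 4.51, y* = 16032/926 = 17.31.

(4.51, 17.31)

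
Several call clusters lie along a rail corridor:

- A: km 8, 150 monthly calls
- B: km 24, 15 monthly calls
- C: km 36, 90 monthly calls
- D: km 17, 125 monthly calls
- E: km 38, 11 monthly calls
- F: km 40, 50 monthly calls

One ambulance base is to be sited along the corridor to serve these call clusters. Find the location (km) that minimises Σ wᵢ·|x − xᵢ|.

x = 17

For a sum of weighted absolute distances on a line, the optimum is the weighted median (not the mean). Total weight W = 441; half-weight = 220.5.
Sort by position and accumulate weight:
  km 8 (A, w=150) → cum 150
  km 17 (D, w=125) → cum 275  ≥ 220.5 → median here
  km 24 (B, w=15) → cum 290
  km 36 (C, w=90) → cum 380
  km 38 (E, w=11) → cum 391
  km 40 (F, w=50) → cum 441
Optimal location: km 17.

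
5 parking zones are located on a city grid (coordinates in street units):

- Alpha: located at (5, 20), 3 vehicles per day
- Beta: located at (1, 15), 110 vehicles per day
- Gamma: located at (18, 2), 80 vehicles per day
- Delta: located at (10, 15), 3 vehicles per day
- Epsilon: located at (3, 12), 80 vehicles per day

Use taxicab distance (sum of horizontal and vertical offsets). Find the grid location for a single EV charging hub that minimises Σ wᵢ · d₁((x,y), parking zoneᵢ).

Manhattan distance separates: Σwᵢ(|x−xᵢ|+|y−yᵢ|) = Σwᵢ|x−xᵢ| + Σwᵢ|y−yᵢ|, so x and y are optimised independently as 1-D weighted medians.
Total weight W = 276; half = 138.
x-coordinate, sorted with cumulative weight:
  x=1 (Beta, w=110) cum 110
  x=3 (Epsilon, w=80) cum 190  ← median
  x=5 (Alpha, w=3) cum 193
  x=10 (Delta, w=3) cum 196
  x=18 (Gamma, w=80) cum 276
⇒ x* = 3
y-coordinate, sorted with cumulative weight:
  y=2 (Gamma, w=80) cum 80
  y=12 (Epsilon, w=80) cum 160  ← median
  y=15 (Beta, w=110) cum 270
  y=15 (Delta, w=3) cum 273
  y=20 (Alpha, w=3) cum 276
⇒ y* = 12

(3, 12)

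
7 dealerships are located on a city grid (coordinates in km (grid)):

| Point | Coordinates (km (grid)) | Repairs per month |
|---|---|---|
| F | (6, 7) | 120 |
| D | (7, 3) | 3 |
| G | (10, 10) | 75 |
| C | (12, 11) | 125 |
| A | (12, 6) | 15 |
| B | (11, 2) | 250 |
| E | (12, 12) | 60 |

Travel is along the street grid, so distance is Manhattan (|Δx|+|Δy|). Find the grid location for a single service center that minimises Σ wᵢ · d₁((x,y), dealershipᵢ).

Manhattan distance separates: Σwᵢ(|x−xᵢ|+|y−yᵢ|) = Σwᵢ|x−xᵢ| + Σwᵢ|y−yᵢ|, so x and y are optimised independently as 1-D weighted medians.
Total weight W = 648; half = 324.
x-coordinate, sorted with cumulative weight:
  x=6 (F, w=120) cum 120
  x=7 (D, w=3) cum 123
  x=10 (G, w=75) cum 198
  x=11 (B, w=250) cum 448  ← median
  x=12 (C, w=125) cum 573
  x=12 (A, w=15) cum 588
  x=12 (E, w=60) cum 648
⇒ x* = 11
y-coordinate, sorted with cumulative weight:
  y=2 (B, w=250) cum 250
  y=3 (D, w=3) cum 253
  y=6 (A, w=15) cum 268
  y=7 (F, w=120) cum 388  ← median
  y=10 (G, w=75) cum 463
  y=11 (C, w=125) cum 588
  y=12 (E, w=60) cum 648
⇒ y* = 7

(11, 7)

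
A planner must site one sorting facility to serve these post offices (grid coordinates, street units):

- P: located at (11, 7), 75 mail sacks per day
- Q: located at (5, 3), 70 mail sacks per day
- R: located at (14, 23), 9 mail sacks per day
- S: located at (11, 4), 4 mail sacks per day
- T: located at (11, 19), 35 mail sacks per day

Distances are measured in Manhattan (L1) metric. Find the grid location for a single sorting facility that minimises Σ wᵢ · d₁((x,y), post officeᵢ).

(11, 7)

Manhattan distance separates: Σwᵢ(|x−xᵢ|+|y−yᵢ|) = Σwᵢ|x−xᵢ| + Σwᵢ|y−yᵢ|, so x and y are optimised independently as 1-D weighted medians.
Total weight W = 193; half = 96.5.
x-coordinate, sorted with cumulative weight:
  x=5 (Q, w=70) cum 70
  x=11 (P, w=75) cum 145  ← median
  x=11 (S, w=4) cum 149
  x=11 (T, w=35) cum 184
  x=14 (R, w=9) cum 193
⇒ x* = 11
y-coordinate, sorted with cumulative weight:
  y=3 (Q, w=70) cum 70
  y=4 (S, w=4) cum 74
  y=7 (P, w=75) cum 149  ← median
  y=19 (T, w=35) cum 184
  y=23 (R, w=9) cum 193
⇒ y* = 7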